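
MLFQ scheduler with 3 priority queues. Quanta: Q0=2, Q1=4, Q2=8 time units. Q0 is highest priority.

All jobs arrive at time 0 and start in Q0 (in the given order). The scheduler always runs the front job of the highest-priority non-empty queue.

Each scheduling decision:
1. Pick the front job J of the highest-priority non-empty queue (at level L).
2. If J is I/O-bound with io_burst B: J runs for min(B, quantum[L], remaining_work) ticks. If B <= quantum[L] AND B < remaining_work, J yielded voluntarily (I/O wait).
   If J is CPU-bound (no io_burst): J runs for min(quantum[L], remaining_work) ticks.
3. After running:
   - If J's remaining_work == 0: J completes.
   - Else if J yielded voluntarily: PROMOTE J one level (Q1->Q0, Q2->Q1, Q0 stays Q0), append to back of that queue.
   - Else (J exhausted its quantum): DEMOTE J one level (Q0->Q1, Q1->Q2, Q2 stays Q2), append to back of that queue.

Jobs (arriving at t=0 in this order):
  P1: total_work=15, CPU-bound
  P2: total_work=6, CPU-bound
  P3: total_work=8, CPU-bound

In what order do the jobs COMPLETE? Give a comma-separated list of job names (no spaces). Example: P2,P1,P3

Answer: P2,P3,P1

Derivation:
t=0-2: P1@Q0 runs 2, rem=13, quantum used, demote→Q1. Q0=[P2,P3] Q1=[P1] Q2=[]
t=2-4: P2@Q0 runs 2, rem=4, quantum used, demote→Q1. Q0=[P3] Q1=[P1,P2] Q2=[]
t=4-6: P3@Q0 runs 2, rem=6, quantum used, demote→Q1. Q0=[] Q1=[P1,P2,P3] Q2=[]
t=6-10: P1@Q1 runs 4, rem=9, quantum used, demote→Q2. Q0=[] Q1=[P2,P3] Q2=[P1]
t=10-14: P2@Q1 runs 4, rem=0, completes. Q0=[] Q1=[P3] Q2=[P1]
t=14-18: P3@Q1 runs 4, rem=2, quantum used, demote→Q2. Q0=[] Q1=[] Q2=[P1,P3]
t=18-26: P1@Q2 runs 8, rem=1, quantum used, demote→Q2. Q0=[] Q1=[] Q2=[P3,P1]
t=26-28: P3@Q2 runs 2, rem=0, completes. Q0=[] Q1=[] Q2=[P1]
t=28-29: P1@Q2 runs 1, rem=0, completes. Q0=[] Q1=[] Q2=[]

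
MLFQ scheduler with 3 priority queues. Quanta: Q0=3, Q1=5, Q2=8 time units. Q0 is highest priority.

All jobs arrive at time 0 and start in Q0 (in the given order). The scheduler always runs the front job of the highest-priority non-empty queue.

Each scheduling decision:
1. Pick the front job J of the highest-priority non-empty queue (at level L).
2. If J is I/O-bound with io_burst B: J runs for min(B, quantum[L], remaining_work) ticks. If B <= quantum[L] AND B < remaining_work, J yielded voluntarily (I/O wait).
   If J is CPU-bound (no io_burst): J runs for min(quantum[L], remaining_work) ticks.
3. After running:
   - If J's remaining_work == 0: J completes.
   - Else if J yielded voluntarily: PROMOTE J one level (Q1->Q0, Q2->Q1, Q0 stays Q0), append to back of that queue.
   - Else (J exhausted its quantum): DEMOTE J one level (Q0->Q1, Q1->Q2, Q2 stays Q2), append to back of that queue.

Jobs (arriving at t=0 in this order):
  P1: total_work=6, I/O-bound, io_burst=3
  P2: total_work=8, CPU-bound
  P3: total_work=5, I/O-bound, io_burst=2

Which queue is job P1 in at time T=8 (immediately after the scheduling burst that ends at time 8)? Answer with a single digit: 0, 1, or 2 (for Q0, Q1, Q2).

Answer: 0

Derivation:
t=0-3: P1@Q0 runs 3, rem=3, I/O yield, promote→Q0. Q0=[P2,P3,P1] Q1=[] Q2=[]
t=3-6: P2@Q0 runs 3, rem=5, quantum used, demote→Q1. Q0=[P3,P1] Q1=[P2] Q2=[]
t=6-8: P3@Q0 runs 2, rem=3, I/O yield, promote→Q0. Q0=[P1,P3] Q1=[P2] Q2=[]
t=8-11: P1@Q0 runs 3, rem=0, completes. Q0=[P3] Q1=[P2] Q2=[]
t=11-13: P3@Q0 runs 2, rem=1, I/O yield, promote→Q0. Q0=[P3] Q1=[P2] Q2=[]
t=13-14: P3@Q0 runs 1, rem=0, completes. Q0=[] Q1=[P2] Q2=[]
t=14-19: P2@Q1 runs 5, rem=0, completes. Q0=[] Q1=[] Q2=[]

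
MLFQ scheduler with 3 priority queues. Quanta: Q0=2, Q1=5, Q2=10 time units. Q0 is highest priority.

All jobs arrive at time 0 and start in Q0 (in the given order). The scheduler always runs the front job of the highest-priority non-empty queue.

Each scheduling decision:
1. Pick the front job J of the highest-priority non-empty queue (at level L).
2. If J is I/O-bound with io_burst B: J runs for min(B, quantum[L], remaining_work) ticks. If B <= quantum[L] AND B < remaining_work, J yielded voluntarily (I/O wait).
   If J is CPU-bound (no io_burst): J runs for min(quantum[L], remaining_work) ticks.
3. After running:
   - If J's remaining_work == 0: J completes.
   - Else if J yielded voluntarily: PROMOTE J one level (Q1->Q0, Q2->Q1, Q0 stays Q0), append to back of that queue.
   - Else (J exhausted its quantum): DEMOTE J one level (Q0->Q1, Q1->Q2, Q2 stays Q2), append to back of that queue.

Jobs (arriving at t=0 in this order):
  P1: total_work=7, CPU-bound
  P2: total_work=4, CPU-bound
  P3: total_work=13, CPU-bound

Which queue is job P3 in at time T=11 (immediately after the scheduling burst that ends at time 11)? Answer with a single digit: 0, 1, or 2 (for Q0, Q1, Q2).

t=0-2: P1@Q0 runs 2, rem=5, quantum used, demote→Q1. Q0=[P2,P3] Q1=[P1] Q2=[]
t=2-4: P2@Q0 runs 2, rem=2, quantum used, demote→Q1. Q0=[P3] Q1=[P1,P2] Q2=[]
t=4-6: P3@Q0 runs 2, rem=11, quantum used, demote→Q1. Q0=[] Q1=[P1,P2,P3] Q2=[]
t=6-11: P1@Q1 runs 5, rem=0, completes. Q0=[] Q1=[P2,P3] Q2=[]
t=11-13: P2@Q1 runs 2, rem=0, completes. Q0=[] Q1=[P3] Q2=[]
t=13-18: P3@Q1 runs 5, rem=6, quantum used, demote→Q2. Q0=[] Q1=[] Q2=[P3]
t=18-24: P3@Q2 runs 6, rem=0, completes. Q0=[] Q1=[] Q2=[]

Answer: 1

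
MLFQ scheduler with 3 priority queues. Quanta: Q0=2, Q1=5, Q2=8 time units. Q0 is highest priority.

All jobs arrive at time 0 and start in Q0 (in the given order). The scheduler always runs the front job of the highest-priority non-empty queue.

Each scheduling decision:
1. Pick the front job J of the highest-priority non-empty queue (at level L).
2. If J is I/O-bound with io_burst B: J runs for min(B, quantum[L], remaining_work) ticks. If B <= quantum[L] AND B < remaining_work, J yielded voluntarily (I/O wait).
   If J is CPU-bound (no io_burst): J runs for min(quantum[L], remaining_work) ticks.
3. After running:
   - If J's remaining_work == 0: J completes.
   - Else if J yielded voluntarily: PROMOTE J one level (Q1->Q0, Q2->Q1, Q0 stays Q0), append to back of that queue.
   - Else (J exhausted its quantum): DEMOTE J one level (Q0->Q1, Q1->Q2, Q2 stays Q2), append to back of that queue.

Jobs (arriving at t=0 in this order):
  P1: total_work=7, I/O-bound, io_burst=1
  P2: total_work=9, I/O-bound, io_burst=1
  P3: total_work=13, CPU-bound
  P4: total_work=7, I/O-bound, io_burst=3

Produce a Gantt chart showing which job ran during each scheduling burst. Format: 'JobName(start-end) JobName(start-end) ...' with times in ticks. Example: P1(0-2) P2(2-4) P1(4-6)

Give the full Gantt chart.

t=0-1: P1@Q0 runs 1, rem=6, I/O yield, promote→Q0. Q0=[P2,P3,P4,P1] Q1=[] Q2=[]
t=1-2: P2@Q0 runs 1, rem=8, I/O yield, promote→Q0. Q0=[P3,P4,P1,P2] Q1=[] Q2=[]
t=2-4: P3@Q0 runs 2, rem=11, quantum used, demote→Q1. Q0=[P4,P1,P2] Q1=[P3] Q2=[]
t=4-6: P4@Q0 runs 2, rem=5, quantum used, demote→Q1. Q0=[P1,P2] Q1=[P3,P4] Q2=[]
t=6-7: P1@Q0 runs 1, rem=5, I/O yield, promote→Q0. Q0=[P2,P1] Q1=[P3,P4] Q2=[]
t=7-8: P2@Q0 runs 1, rem=7, I/O yield, promote→Q0. Q0=[P1,P2] Q1=[P3,P4] Q2=[]
t=8-9: P1@Q0 runs 1, rem=4, I/O yield, promote→Q0. Q0=[P2,P1] Q1=[P3,P4] Q2=[]
t=9-10: P2@Q0 runs 1, rem=6, I/O yield, promote→Q0. Q0=[P1,P2] Q1=[P3,P4] Q2=[]
t=10-11: P1@Q0 runs 1, rem=3, I/O yield, promote→Q0. Q0=[P2,P1] Q1=[P3,P4] Q2=[]
t=11-12: P2@Q0 runs 1, rem=5, I/O yield, promote→Q0. Q0=[P1,P2] Q1=[P3,P4] Q2=[]
t=12-13: P1@Q0 runs 1, rem=2, I/O yield, promote→Q0. Q0=[P2,P1] Q1=[P3,P4] Q2=[]
t=13-14: P2@Q0 runs 1, rem=4, I/O yield, promote→Q0. Q0=[P1,P2] Q1=[P3,P4] Q2=[]
t=14-15: P1@Q0 runs 1, rem=1, I/O yield, promote→Q0. Q0=[P2,P1] Q1=[P3,P4] Q2=[]
t=15-16: P2@Q0 runs 1, rem=3, I/O yield, promote→Q0. Q0=[P1,P2] Q1=[P3,P4] Q2=[]
t=16-17: P1@Q0 runs 1, rem=0, completes. Q0=[P2] Q1=[P3,P4] Q2=[]
t=17-18: P2@Q0 runs 1, rem=2, I/O yield, promote→Q0. Q0=[P2] Q1=[P3,P4] Q2=[]
t=18-19: P2@Q0 runs 1, rem=1, I/O yield, promote→Q0. Q0=[P2] Q1=[P3,P4] Q2=[]
t=19-20: P2@Q0 runs 1, rem=0, completes. Q0=[] Q1=[P3,P4] Q2=[]
t=20-25: P3@Q1 runs 5, rem=6, quantum used, demote→Q2. Q0=[] Q1=[P4] Q2=[P3]
t=25-28: P4@Q1 runs 3, rem=2, I/O yield, promote→Q0. Q0=[P4] Q1=[] Q2=[P3]
t=28-30: P4@Q0 runs 2, rem=0, completes. Q0=[] Q1=[] Q2=[P3]
t=30-36: P3@Q2 runs 6, rem=0, completes. Q0=[] Q1=[] Q2=[]

Answer: P1(0-1) P2(1-2) P3(2-4) P4(4-6) P1(6-7) P2(7-8) P1(8-9) P2(9-10) P1(10-11) P2(11-12) P1(12-13) P2(13-14) P1(14-15) P2(15-16) P1(16-17) P2(17-18) P2(18-19) P2(19-20) P3(20-25) P4(25-28) P4(28-30) P3(30-36)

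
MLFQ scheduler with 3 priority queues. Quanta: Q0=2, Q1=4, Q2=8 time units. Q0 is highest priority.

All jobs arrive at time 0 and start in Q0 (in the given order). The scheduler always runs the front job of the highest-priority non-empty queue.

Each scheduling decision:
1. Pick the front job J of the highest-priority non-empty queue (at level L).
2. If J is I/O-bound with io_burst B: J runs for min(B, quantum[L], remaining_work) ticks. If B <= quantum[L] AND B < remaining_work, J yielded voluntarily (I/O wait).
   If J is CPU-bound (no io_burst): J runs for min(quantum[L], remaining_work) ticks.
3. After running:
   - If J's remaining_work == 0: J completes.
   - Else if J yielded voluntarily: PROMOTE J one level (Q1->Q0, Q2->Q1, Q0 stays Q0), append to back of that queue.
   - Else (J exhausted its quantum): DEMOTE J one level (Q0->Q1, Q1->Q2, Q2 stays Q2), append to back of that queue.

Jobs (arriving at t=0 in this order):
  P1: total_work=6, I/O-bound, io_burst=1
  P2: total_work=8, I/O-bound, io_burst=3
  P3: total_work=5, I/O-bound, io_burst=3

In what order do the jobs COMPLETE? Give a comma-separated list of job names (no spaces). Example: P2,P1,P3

t=0-1: P1@Q0 runs 1, rem=5, I/O yield, promote→Q0. Q0=[P2,P3,P1] Q1=[] Q2=[]
t=1-3: P2@Q0 runs 2, rem=6, quantum used, demote→Q1. Q0=[P3,P1] Q1=[P2] Q2=[]
t=3-5: P3@Q0 runs 2, rem=3, quantum used, demote→Q1. Q0=[P1] Q1=[P2,P3] Q2=[]
t=5-6: P1@Q0 runs 1, rem=4, I/O yield, promote→Q0. Q0=[P1] Q1=[P2,P3] Q2=[]
t=6-7: P1@Q0 runs 1, rem=3, I/O yield, promote→Q0. Q0=[P1] Q1=[P2,P3] Q2=[]
t=7-8: P1@Q0 runs 1, rem=2, I/O yield, promote→Q0. Q0=[P1] Q1=[P2,P3] Q2=[]
t=8-9: P1@Q0 runs 1, rem=1, I/O yield, promote→Q0. Q0=[P1] Q1=[P2,P3] Q2=[]
t=9-10: P1@Q0 runs 1, rem=0, completes. Q0=[] Q1=[P2,P3] Q2=[]
t=10-13: P2@Q1 runs 3, rem=3, I/O yield, promote→Q0. Q0=[P2] Q1=[P3] Q2=[]
t=13-15: P2@Q0 runs 2, rem=1, quantum used, demote→Q1. Q0=[] Q1=[P3,P2] Q2=[]
t=15-18: P3@Q1 runs 3, rem=0, completes. Q0=[] Q1=[P2] Q2=[]
t=18-19: P2@Q1 runs 1, rem=0, completes. Q0=[] Q1=[] Q2=[]

Answer: P1,P3,P2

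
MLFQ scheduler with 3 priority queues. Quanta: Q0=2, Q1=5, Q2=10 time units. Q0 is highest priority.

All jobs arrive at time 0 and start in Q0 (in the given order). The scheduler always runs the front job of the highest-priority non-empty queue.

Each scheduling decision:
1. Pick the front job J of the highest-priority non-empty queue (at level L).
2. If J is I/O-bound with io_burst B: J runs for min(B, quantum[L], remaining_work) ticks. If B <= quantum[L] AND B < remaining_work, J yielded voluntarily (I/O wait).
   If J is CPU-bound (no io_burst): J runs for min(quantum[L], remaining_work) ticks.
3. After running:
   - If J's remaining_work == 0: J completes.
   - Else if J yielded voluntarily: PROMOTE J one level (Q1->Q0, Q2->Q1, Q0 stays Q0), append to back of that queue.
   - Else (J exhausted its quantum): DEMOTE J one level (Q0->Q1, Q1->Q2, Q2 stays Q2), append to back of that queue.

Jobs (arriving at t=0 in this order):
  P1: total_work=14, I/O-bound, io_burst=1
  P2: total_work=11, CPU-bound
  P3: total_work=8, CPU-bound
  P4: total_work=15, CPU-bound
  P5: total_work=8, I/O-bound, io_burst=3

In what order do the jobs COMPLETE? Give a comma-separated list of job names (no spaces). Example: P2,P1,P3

Answer: P1,P5,P2,P3,P4

Derivation:
t=0-1: P1@Q0 runs 1, rem=13, I/O yield, promote→Q0. Q0=[P2,P3,P4,P5,P1] Q1=[] Q2=[]
t=1-3: P2@Q0 runs 2, rem=9, quantum used, demote→Q1. Q0=[P3,P4,P5,P1] Q1=[P2] Q2=[]
t=3-5: P3@Q0 runs 2, rem=6, quantum used, demote→Q1. Q0=[P4,P5,P1] Q1=[P2,P3] Q2=[]
t=5-7: P4@Q0 runs 2, rem=13, quantum used, demote→Q1. Q0=[P5,P1] Q1=[P2,P3,P4] Q2=[]
t=7-9: P5@Q0 runs 2, rem=6, quantum used, demote→Q1. Q0=[P1] Q1=[P2,P3,P4,P5] Q2=[]
t=9-10: P1@Q0 runs 1, rem=12, I/O yield, promote→Q0. Q0=[P1] Q1=[P2,P3,P4,P5] Q2=[]
t=10-11: P1@Q0 runs 1, rem=11, I/O yield, promote→Q0. Q0=[P1] Q1=[P2,P3,P4,P5] Q2=[]
t=11-12: P1@Q0 runs 1, rem=10, I/O yield, promote→Q0. Q0=[P1] Q1=[P2,P3,P4,P5] Q2=[]
t=12-13: P1@Q0 runs 1, rem=9, I/O yield, promote→Q0. Q0=[P1] Q1=[P2,P3,P4,P5] Q2=[]
t=13-14: P1@Q0 runs 1, rem=8, I/O yield, promote→Q0. Q0=[P1] Q1=[P2,P3,P4,P5] Q2=[]
t=14-15: P1@Q0 runs 1, rem=7, I/O yield, promote→Q0. Q0=[P1] Q1=[P2,P3,P4,P5] Q2=[]
t=15-16: P1@Q0 runs 1, rem=6, I/O yield, promote→Q0. Q0=[P1] Q1=[P2,P3,P4,P5] Q2=[]
t=16-17: P1@Q0 runs 1, rem=5, I/O yield, promote→Q0. Q0=[P1] Q1=[P2,P3,P4,P5] Q2=[]
t=17-18: P1@Q0 runs 1, rem=4, I/O yield, promote→Q0. Q0=[P1] Q1=[P2,P3,P4,P5] Q2=[]
t=18-19: P1@Q0 runs 1, rem=3, I/O yield, promote→Q0. Q0=[P1] Q1=[P2,P3,P4,P5] Q2=[]
t=19-20: P1@Q0 runs 1, rem=2, I/O yield, promote→Q0. Q0=[P1] Q1=[P2,P3,P4,P5] Q2=[]
t=20-21: P1@Q0 runs 1, rem=1, I/O yield, promote→Q0. Q0=[P1] Q1=[P2,P3,P4,P5] Q2=[]
t=21-22: P1@Q0 runs 1, rem=0, completes. Q0=[] Q1=[P2,P3,P4,P5] Q2=[]
t=22-27: P2@Q1 runs 5, rem=4, quantum used, demote→Q2. Q0=[] Q1=[P3,P4,P5] Q2=[P2]
t=27-32: P3@Q1 runs 5, rem=1, quantum used, demote→Q2. Q0=[] Q1=[P4,P5] Q2=[P2,P3]
t=32-37: P4@Q1 runs 5, rem=8, quantum used, demote→Q2. Q0=[] Q1=[P5] Q2=[P2,P3,P4]
t=37-40: P5@Q1 runs 3, rem=3, I/O yield, promote→Q0. Q0=[P5] Q1=[] Q2=[P2,P3,P4]
t=40-42: P5@Q0 runs 2, rem=1, quantum used, demote→Q1. Q0=[] Q1=[P5] Q2=[P2,P3,P4]
t=42-43: P5@Q1 runs 1, rem=0, completes. Q0=[] Q1=[] Q2=[P2,P3,P4]
t=43-47: P2@Q2 runs 4, rem=0, completes. Q0=[] Q1=[] Q2=[P3,P4]
t=47-48: P3@Q2 runs 1, rem=0, completes. Q0=[] Q1=[] Q2=[P4]
t=48-56: P4@Q2 runs 8, rem=0, completes. Q0=[] Q1=[] Q2=[]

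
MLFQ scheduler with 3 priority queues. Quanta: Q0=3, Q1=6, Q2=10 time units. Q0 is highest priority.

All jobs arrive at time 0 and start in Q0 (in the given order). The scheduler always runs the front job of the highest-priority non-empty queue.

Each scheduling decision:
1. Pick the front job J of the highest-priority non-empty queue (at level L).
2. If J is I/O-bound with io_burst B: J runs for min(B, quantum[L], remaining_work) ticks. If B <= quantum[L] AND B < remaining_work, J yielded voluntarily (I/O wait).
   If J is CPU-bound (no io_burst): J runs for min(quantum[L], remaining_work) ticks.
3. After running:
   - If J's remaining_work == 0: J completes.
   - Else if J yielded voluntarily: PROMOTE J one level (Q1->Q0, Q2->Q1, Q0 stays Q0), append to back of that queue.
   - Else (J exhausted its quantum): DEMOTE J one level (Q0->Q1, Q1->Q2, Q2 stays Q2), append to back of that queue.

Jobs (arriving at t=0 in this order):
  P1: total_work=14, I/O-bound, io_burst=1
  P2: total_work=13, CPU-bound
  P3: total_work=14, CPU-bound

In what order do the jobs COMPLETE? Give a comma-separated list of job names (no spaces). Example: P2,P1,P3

t=0-1: P1@Q0 runs 1, rem=13, I/O yield, promote→Q0. Q0=[P2,P3,P1] Q1=[] Q2=[]
t=1-4: P2@Q0 runs 3, rem=10, quantum used, demote→Q1. Q0=[P3,P1] Q1=[P2] Q2=[]
t=4-7: P3@Q0 runs 3, rem=11, quantum used, demote→Q1. Q0=[P1] Q1=[P2,P3] Q2=[]
t=7-8: P1@Q0 runs 1, rem=12, I/O yield, promote→Q0. Q0=[P1] Q1=[P2,P3] Q2=[]
t=8-9: P1@Q0 runs 1, rem=11, I/O yield, promote→Q0. Q0=[P1] Q1=[P2,P3] Q2=[]
t=9-10: P1@Q0 runs 1, rem=10, I/O yield, promote→Q0. Q0=[P1] Q1=[P2,P3] Q2=[]
t=10-11: P1@Q0 runs 1, rem=9, I/O yield, promote→Q0. Q0=[P1] Q1=[P2,P3] Q2=[]
t=11-12: P1@Q0 runs 1, rem=8, I/O yield, promote→Q0. Q0=[P1] Q1=[P2,P3] Q2=[]
t=12-13: P1@Q0 runs 1, rem=7, I/O yield, promote→Q0. Q0=[P1] Q1=[P2,P3] Q2=[]
t=13-14: P1@Q0 runs 1, rem=6, I/O yield, promote→Q0. Q0=[P1] Q1=[P2,P3] Q2=[]
t=14-15: P1@Q0 runs 1, rem=5, I/O yield, promote→Q0. Q0=[P1] Q1=[P2,P3] Q2=[]
t=15-16: P1@Q0 runs 1, rem=4, I/O yield, promote→Q0. Q0=[P1] Q1=[P2,P3] Q2=[]
t=16-17: P1@Q0 runs 1, rem=3, I/O yield, promote→Q0. Q0=[P1] Q1=[P2,P3] Q2=[]
t=17-18: P1@Q0 runs 1, rem=2, I/O yield, promote→Q0. Q0=[P1] Q1=[P2,P3] Q2=[]
t=18-19: P1@Q0 runs 1, rem=1, I/O yield, promote→Q0. Q0=[P1] Q1=[P2,P3] Q2=[]
t=19-20: P1@Q0 runs 1, rem=0, completes. Q0=[] Q1=[P2,P3] Q2=[]
t=20-26: P2@Q1 runs 6, rem=4, quantum used, demote→Q2. Q0=[] Q1=[P3] Q2=[P2]
t=26-32: P3@Q1 runs 6, rem=5, quantum used, demote→Q2. Q0=[] Q1=[] Q2=[P2,P3]
t=32-36: P2@Q2 runs 4, rem=0, completes. Q0=[] Q1=[] Q2=[P3]
t=36-41: P3@Q2 runs 5, rem=0, completes. Q0=[] Q1=[] Q2=[]

Answer: P1,P2,P3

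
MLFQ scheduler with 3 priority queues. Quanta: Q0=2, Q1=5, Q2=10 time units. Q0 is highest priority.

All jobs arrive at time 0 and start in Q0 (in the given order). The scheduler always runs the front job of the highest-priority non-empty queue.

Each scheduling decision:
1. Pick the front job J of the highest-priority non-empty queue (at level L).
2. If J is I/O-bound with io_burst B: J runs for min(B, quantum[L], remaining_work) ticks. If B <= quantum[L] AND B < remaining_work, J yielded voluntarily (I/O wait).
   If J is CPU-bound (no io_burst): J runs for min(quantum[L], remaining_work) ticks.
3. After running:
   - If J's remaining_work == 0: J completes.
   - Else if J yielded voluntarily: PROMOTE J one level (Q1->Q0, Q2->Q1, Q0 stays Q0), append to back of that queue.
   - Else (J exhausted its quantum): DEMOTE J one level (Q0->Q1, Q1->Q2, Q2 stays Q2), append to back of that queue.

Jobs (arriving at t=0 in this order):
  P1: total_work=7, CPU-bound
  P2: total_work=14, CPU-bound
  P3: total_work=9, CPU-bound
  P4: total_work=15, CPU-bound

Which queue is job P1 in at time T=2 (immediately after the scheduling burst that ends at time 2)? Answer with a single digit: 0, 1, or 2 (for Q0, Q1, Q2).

Answer: 1

Derivation:
t=0-2: P1@Q0 runs 2, rem=5, quantum used, demote→Q1. Q0=[P2,P3,P4] Q1=[P1] Q2=[]
t=2-4: P2@Q0 runs 2, rem=12, quantum used, demote→Q1. Q0=[P3,P4] Q1=[P1,P2] Q2=[]
t=4-6: P3@Q0 runs 2, rem=7, quantum used, demote→Q1. Q0=[P4] Q1=[P1,P2,P3] Q2=[]
t=6-8: P4@Q0 runs 2, rem=13, quantum used, demote→Q1. Q0=[] Q1=[P1,P2,P3,P4] Q2=[]
t=8-13: P1@Q1 runs 5, rem=0, completes. Q0=[] Q1=[P2,P3,P4] Q2=[]
t=13-18: P2@Q1 runs 5, rem=7, quantum used, demote→Q2. Q0=[] Q1=[P3,P4] Q2=[P2]
t=18-23: P3@Q1 runs 5, rem=2, quantum used, demote→Q2. Q0=[] Q1=[P4] Q2=[P2,P3]
t=23-28: P4@Q1 runs 5, rem=8, quantum used, demote→Q2. Q0=[] Q1=[] Q2=[P2,P3,P4]
t=28-35: P2@Q2 runs 7, rem=0, completes. Q0=[] Q1=[] Q2=[P3,P4]
t=35-37: P3@Q2 runs 2, rem=0, completes. Q0=[] Q1=[] Q2=[P4]
t=37-45: P4@Q2 runs 8, rem=0, completes. Q0=[] Q1=[] Q2=[]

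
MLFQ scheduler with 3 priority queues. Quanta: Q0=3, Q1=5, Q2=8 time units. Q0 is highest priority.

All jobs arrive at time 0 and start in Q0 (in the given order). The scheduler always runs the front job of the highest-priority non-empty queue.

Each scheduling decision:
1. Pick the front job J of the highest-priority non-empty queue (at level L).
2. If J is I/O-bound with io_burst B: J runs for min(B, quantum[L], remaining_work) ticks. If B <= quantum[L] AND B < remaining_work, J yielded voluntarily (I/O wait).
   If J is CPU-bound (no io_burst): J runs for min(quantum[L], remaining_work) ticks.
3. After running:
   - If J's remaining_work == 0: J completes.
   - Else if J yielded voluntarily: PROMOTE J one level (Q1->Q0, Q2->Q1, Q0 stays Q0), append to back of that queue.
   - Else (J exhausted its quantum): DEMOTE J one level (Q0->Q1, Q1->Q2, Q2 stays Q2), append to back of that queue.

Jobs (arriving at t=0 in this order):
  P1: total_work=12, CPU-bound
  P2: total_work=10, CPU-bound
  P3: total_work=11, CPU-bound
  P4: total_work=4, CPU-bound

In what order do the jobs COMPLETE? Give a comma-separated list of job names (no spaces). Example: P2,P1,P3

t=0-3: P1@Q0 runs 3, rem=9, quantum used, demote→Q1. Q0=[P2,P3,P4] Q1=[P1] Q2=[]
t=3-6: P2@Q0 runs 3, rem=7, quantum used, demote→Q1. Q0=[P3,P4] Q1=[P1,P2] Q2=[]
t=6-9: P3@Q0 runs 3, rem=8, quantum used, demote→Q1. Q0=[P4] Q1=[P1,P2,P3] Q2=[]
t=9-12: P4@Q0 runs 3, rem=1, quantum used, demote→Q1. Q0=[] Q1=[P1,P2,P3,P4] Q2=[]
t=12-17: P1@Q1 runs 5, rem=4, quantum used, demote→Q2. Q0=[] Q1=[P2,P3,P4] Q2=[P1]
t=17-22: P2@Q1 runs 5, rem=2, quantum used, demote→Q2. Q0=[] Q1=[P3,P4] Q2=[P1,P2]
t=22-27: P3@Q1 runs 5, rem=3, quantum used, demote→Q2. Q0=[] Q1=[P4] Q2=[P1,P2,P3]
t=27-28: P4@Q1 runs 1, rem=0, completes. Q0=[] Q1=[] Q2=[P1,P2,P3]
t=28-32: P1@Q2 runs 4, rem=0, completes. Q0=[] Q1=[] Q2=[P2,P3]
t=32-34: P2@Q2 runs 2, rem=0, completes. Q0=[] Q1=[] Q2=[P3]
t=34-37: P3@Q2 runs 3, rem=0, completes. Q0=[] Q1=[] Q2=[]

Answer: P4,P1,P2,P3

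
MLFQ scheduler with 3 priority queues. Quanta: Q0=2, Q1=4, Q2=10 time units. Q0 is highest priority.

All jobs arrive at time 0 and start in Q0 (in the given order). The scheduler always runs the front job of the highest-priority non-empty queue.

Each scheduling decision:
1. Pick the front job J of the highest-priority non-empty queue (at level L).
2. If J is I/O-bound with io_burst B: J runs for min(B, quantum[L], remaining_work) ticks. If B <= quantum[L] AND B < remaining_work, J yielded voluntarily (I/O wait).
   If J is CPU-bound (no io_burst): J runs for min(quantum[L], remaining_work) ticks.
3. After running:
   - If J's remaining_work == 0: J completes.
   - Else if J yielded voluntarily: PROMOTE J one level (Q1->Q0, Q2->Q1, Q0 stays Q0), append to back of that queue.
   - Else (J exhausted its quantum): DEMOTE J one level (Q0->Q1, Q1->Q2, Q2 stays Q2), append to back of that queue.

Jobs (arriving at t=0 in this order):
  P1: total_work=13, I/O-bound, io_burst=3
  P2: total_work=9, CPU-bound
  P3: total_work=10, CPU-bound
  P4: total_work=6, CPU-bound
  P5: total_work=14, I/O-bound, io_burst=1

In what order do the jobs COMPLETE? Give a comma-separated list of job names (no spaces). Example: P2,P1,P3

t=0-2: P1@Q0 runs 2, rem=11, quantum used, demote→Q1. Q0=[P2,P3,P4,P5] Q1=[P1] Q2=[]
t=2-4: P2@Q0 runs 2, rem=7, quantum used, demote→Q1. Q0=[P3,P4,P5] Q1=[P1,P2] Q2=[]
t=4-6: P3@Q0 runs 2, rem=8, quantum used, demote→Q1. Q0=[P4,P5] Q1=[P1,P2,P3] Q2=[]
t=6-8: P4@Q0 runs 2, rem=4, quantum used, demote→Q1. Q0=[P5] Q1=[P1,P2,P3,P4] Q2=[]
t=8-9: P5@Q0 runs 1, rem=13, I/O yield, promote→Q0. Q0=[P5] Q1=[P1,P2,P3,P4] Q2=[]
t=9-10: P5@Q0 runs 1, rem=12, I/O yield, promote→Q0. Q0=[P5] Q1=[P1,P2,P3,P4] Q2=[]
t=10-11: P5@Q0 runs 1, rem=11, I/O yield, promote→Q0. Q0=[P5] Q1=[P1,P2,P3,P4] Q2=[]
t=11-12: P5@Q0 runs 1, rem=10, I/O yield, promote→Q0. Q0=[P5] Q1=[P1,P2,P3,P4] Q2=[]
t=12-13: P5@Q0 runs 1, rem=9, I/O yield, promote→Q0. Q0=[P5] Q1=[P1,P2,P3,P4] Q2=[]
t=13-14: P5@Q0 runs 1, rem=8, I/O yield, promote→Q0. Q0=[P5] Q1=[P1,P2,P3,P4] Q2=[]
t=14-15: P5@Q0 runs 1, rem=7, I/O yield, promote→Q0. Q0=[P5] Q1=[P1,P2,P3,P4] Q2=[]
t=15-16: P5@Q0 runs 1, rem=6, I/O yield, promote→Q0. Q0=[P5] Q1=[P1,P2,P3,P4] Q2=[]
t=16-17: P5@Q0 runs 1, rem=5, I/O yield, promote→Q0. Q0=[P5] Q1=[P1,P2,P3,P4] Q2=[]
t=17-18: P5@Q0 runs 1, rem=4, I/O yield, promote→Q0. Q0=[P5] Q1=[P1,P2,P3,P4] Q2=[]
t=18-19: P5@Q0 runs 1, rem=3, I/O yield, promote→Q0. Q0=[P5] Q1=[P1,P2,P3,P4] Q2=[]
t=19-20: P5@Q0 runs 1, rem=2, I/O yield, promote→Q0. Q0=[P5] Q1=[P1,P2,P3,P4] Q2=[]
t=20-21: P5@Q0 runs 1, rem=1, I/O yield, promote→Q0. Q0=[P5] Q1=[P1,P2,P3,P4] Q2=[]
t=21-22: P5@Q0 runs 1, rem=0, completes. Q0=[] Q1=[P1,P2,P3,P4] Q2=[]
t=22-25: P1@Q1 runs 3, rem=8, I/O yield, promote→Q0. Q0=[P1] Q1=[P2,P3,P4] Q2=[]
t=25-27: P1@Q0 runs 2, rem=6, quantum used, demote→Q1. Q0=[] Q1=[P2,P3,P4,P1] Q2=[]
t=27-31: P2@Q1 runs 4, rem=3, quantum used, demote→Q2. Q0=[] Q1=[P3,P4,P1] Q2=[P2]
t=31-35: P3@Q1 runs 4, rem=4, quantum used, demote→Q2. Q0=[] Q1=[P4,P1] Q2=[P2,P3]
t=35-39: P4@Q1 runs 4, rem=0, completes. Q0=[] Q1=[P1] Q2=[P2,P3]
t=39-42: P1@Q1 runs 3, rem=3, I/O yield, promote→Q0. Q0=[P1] Q1=[] Q2=[P2,P3]
t=42-44: P1@Q0 runs 2, rem=1, quantum used, demote→Q1. Q0=[] Q1=[P1] Q2=[P2,P3]
t=44-45: P1@Q1 runs 1, rem=0, completes. Q0=[] Q1=[] Q2=[P2,P3]
t=45-48: P2@Q2 runs 3, rem=0, completes. Q0=[] Q1=[] Q2=[P3]
t=48-52: P3@Q2 runs 4, rem=0, completes. Q0=[] Q1=[] Q2=[]

Answer: P5,P4,P1,P2,P3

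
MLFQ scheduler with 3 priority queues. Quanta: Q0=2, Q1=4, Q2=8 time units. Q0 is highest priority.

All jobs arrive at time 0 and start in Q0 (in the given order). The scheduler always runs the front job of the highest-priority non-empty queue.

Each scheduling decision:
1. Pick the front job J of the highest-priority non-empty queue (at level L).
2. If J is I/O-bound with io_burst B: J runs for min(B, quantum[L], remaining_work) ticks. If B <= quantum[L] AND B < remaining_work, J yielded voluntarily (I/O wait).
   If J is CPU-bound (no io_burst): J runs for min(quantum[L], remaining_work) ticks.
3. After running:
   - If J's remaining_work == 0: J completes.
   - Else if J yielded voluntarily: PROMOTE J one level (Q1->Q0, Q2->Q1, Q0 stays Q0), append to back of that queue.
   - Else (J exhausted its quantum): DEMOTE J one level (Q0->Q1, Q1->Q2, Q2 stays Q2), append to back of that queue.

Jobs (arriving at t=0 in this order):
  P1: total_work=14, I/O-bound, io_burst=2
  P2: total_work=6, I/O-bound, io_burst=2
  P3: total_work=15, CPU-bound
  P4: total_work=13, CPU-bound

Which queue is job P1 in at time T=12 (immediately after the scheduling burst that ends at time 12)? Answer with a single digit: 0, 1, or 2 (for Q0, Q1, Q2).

t=0-2: P1@Q0 runs 2, rem=12, I/O yield, promote→Q0. Q0=[P2,P3,P4,P1] Q1=[] Q2=[]
t=2-4: P2@Q0 runs 2, rem=4, I/O yield, promote→Q0. Q0=[P3,P4,P1,P2] Q1=[] Q2=[]
t=4-6: P3@Q0 runs 2, rem=13, quantum used, demote→Q1. Q0=[P4,P1,P2] Q1=[P3] Q2=[]
t=6-8: P4@Q0 runs 2, rem=11, quantum used, demote→Q1. Q0=[P1,P2] Q1=[P3,P4] Q2=[]
t=8-10: P1@Q0 runs 2, rem=10, I/O yield, promote→Q0. Q0=[P2,P1] Q1=[P3,P4] Q2=[]
t=10-12: P2@Q0 runs 2, rem=2, I/O yield, promote→Q0. Q0=[P1,P2] Q1=[P3,P4] Q2=[]
t=12-14: P1@Q0 runs 2, rem=8, I/O yield, promote→Q0. Q0=[P2,P1] Q1=[P3,P4] Q2=[]
t=14-16: P2@Q0 runs 2, rem=0, completes. Q0=[P1] Q1=[P3,P4] Q2=[]
t=16-18: P1@Q0 runs 2, rem=6, I/O yield, promote→Q0. Q0=[P1] Q1=[P3,P4] Q2=[]
t=18-20: P1@Q0 runs 2, rem=4, I/O yield, promote→Q0. Q0=[P1] Q1=[P3,P4] Q2=[]
t=20-22: P1@Q0 runs 2, rem=2, I/O yield, promote→Q0. Q0=[P1] Q1=[P3,P4] Q2=[]
t=22-24: P1@Q0 runs 2, rem=0, completes. Q0=[] Q1=[P3,P4] Q2=[]
t=24-28: P3@Q1 runs 4, rem=9, quantum used, demote→Q2. Q0=[] Q1=[P4] Q2=[P3]
t=28-32: P4@Q1 runs 4, rem=7, quantum used, demote→Q2. Q0=[] Q1=[] Q2=[P3,P4]
t=32-40: P3@Q2 runs 8, rem=1, quantum used, demote→Q2. Q0=[] Q1=[] Q2=[P4,P3]
t=40-47: P4@Q2 runs 7, rem=0, completes. Q0=[] Q1=[] Q2=[P3]
t=47-48: P3@Q2 runs 1, rem=0, completes. Q0=[] Q1=[] Q2=[]

Answer: 0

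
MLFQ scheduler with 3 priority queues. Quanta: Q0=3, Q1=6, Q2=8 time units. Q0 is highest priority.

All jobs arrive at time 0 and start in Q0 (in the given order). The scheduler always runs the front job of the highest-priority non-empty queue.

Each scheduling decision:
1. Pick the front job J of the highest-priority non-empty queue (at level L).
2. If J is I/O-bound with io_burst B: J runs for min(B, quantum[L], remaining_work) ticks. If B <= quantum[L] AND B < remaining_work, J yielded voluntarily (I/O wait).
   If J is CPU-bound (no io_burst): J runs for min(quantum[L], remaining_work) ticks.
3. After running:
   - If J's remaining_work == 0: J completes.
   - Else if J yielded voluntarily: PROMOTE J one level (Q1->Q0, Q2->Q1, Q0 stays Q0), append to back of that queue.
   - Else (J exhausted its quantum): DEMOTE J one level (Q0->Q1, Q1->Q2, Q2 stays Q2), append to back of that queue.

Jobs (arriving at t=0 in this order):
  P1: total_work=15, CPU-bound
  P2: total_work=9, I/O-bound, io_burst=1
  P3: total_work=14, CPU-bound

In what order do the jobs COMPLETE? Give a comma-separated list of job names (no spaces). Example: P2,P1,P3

Answer: P2,P1,P3

Derivation:
t=0-3: P1@Q0 runs 3, rem=12, quantum used, demote→Q1. Q0=[P2,P3] Q1=[P1] Q2=[]
t=3-4: P2@Q0 runs 1, rem=8, I/O yield, promote→Q0. Q0=[P3,P2] Q1=[P1] Q2=[]
t=4-7: P3@Q0 runs 3, rem=11, quantum used, demote→Q1. Q0=[P2] Q1=[P1,P3] Q2=[]
t=7-8: P2@Q0 runs 1, rem=7, I/O yield, promote→Q0. Q0=[P2] Q1=[P1,P3] Q2=[]
t=8-9: P2@Q0 runs 1, rem=6, I/O yield, promote→Q0. Q0=[P2] Q1=[P1,P3] Q2=[]
t=9-10: P2@Q0 runs 1, rem=5, I/O yield, promote→Q0. Q0=[P2] Q1=[P1,P3] Q2=[]
t=10-11: P2@Q0 runs 1, rem=4, I/O yield, promote→Q0. Q0=[P2] Q1=[P1,P3] Q2=[]
t=11-12: P2@Q0 runs 1, rem=3, I/O yield, promote→Q0. Q0=[P2] Q1=[P1,P3] Q2=[]
t=12-13: P2@Q0 runs 1, rem=2, I/O yield, promote→Q0. Q0=[P2] Q1=[P1,P3] Q2=[]
t=13-14: P2@Q0 runs 1, rem=1, I/O yield, promote→Q0. Q0=[P2] Q1=[P1,P3] Q2=[]
t=14-15: P2@Q0 runs 1, rem=0, completes. Q0=[] Q1=[P1,P3] Q2=[]
t=15-21: P1@Q1 runs 6, rem=6, quantum used, demote→Q2. Q0=[] Q1=[P3] Q2=[P1]
t=21-27: P3@Q1 runs 6, rem=5, quantum used, demote→Q2. Q0=[] Q1=[] Q2=[P1,P3]
t=27-33: P1@Q2 runs 6, rem=0, completes. Q0=[] Q1=[] Q2=[P3]
t=33-38: P3@Q2 runs 5, rem=0, completes. Q0=[] Q1=[] Q2=[]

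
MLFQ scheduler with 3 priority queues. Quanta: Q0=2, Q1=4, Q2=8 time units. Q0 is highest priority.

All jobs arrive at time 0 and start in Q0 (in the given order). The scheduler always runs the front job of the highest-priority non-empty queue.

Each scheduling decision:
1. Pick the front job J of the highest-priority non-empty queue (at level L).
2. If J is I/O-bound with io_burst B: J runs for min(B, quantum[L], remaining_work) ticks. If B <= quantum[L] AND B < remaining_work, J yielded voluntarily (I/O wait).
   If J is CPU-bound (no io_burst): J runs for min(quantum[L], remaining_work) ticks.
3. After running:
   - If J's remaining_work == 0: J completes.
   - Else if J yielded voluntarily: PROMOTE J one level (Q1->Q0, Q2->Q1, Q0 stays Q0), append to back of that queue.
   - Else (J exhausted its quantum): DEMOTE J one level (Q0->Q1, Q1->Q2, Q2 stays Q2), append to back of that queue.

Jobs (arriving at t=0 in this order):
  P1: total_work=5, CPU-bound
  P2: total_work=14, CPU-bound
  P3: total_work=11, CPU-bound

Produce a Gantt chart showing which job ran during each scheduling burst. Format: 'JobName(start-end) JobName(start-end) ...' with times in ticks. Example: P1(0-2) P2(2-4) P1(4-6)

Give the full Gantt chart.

Answer: P1(0-2) P2(2-4) P3(4-6) P1(6-9) P2(9-13) P3(13-17) P2(17-25) P3(25-30)

Derivation:
t=0-2: P1@Q0 runs 2, rem=3, quantum used, demote→Q1. Q0=[P2,P3] Q1=[P1] Q2=[]
t=2-4: P2@Q0 runs 2, rem=12, quantum used, demote→Q1. Q0=[P3] Q1=[P1,P2] Q2=[]
t=4-6: P3@Q0 runs 2, rem=9, quantum used, demote→Q1. Q0=[] Q1=[P1,P2,P3] Q2=[]
t=6-9: P1@Q1 runs 3, rem=0, completes. Q0=[] Q1=[P2,P3] Q2=[]
t=9-13: P2@Q1 runs 4, rem=8, quantum used, demote→Q2. Q0=[] Q1=[P3] Q2=[P2]
t=13-17: P3@Q1 runs 4, rem=5, quantum used, demote→Q2. Q0=[] Q1=[] Q2=[P2,P3]
t=17-25: P2@Q2 runs 8, rem=0, completes. Q0=[] Q1=[] Q2=[P3]
t=25-30: P3@Q2 runs 5, rem=0, completes. Q0=[] Q1=[] Q2=[]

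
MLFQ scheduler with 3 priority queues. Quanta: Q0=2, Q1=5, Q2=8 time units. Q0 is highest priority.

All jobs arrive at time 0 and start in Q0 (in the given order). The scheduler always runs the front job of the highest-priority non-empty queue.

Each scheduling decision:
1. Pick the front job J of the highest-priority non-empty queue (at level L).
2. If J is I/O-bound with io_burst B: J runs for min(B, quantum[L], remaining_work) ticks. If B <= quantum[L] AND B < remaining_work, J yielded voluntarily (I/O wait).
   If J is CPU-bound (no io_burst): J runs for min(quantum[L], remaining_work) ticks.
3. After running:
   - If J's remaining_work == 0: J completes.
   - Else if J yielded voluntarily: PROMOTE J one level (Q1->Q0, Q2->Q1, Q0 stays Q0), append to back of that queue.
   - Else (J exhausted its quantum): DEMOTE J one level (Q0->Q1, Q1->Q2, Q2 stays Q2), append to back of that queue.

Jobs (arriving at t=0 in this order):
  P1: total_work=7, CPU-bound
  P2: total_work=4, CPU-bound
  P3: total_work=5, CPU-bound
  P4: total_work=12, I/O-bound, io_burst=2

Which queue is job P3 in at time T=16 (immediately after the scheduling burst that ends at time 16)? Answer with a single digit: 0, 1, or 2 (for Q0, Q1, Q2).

t=0-2: P1@Q0 runs 2, rem=5, quantum used, demote→Q1. Q0=[P2,P3,P4] Q1=[P1] Q2=[]
t=2-4: P2@Q0 runs 2, rem=2, quantum used, demote→Q1. Q0=[P3,P4] Q1=[P1,P2] Q2=[]
t=4-6: P3@Q0 runs 2, rem=3, quantum used, demote→Q1. Q0=[P4] Q1=[P1,P2,P3] Q2=[]
t=6-8: P4@Q0 runs 2, rem=10, I/O yield, promote→Q0. Q0=[P4] Q1=[P1,P2,P3] Q2=[]
t=8-10: P4@Q0 runs 2, rem=8, I/O yield, promote→Q0. Q0=[P4] Q1=[P1,P2,P3] Q2=[]
t=10-12: P4@Q0 runs 2, rem=6, I/O yield, promote→Q0. Q0=[P4] Q1=[P1,P2,P3] Q2=[]
t=12-14: P4@Q0 runs 2, rem=4, I/O yield, promote→Q0. Q0=[P4] Q1=[P1,P2,P3] Q2=[]
t=14-16: P4@Q0 runs 2, rem=2, I/O yield, promote→Q0. Q0=[P4] Q1=[P1,P2,P3] Q2=[]
t=16-18: P4@Q0 runs 2, rem=0, completes. Q0=[] Q1=[P1,P2,P3] Q2=[]
t=18-23: P1@Q1 runs 5, rem=0, completes. Q0=[] Q1=[P2,P3] Q2=[]
t=23-25: P2@Q1 runs 2, rem=0, completes. Q0=[] Q1=[P3] Q2=[]
t=25-28: P3@Q1 runs 3, rem=0, completes. Q0=[] Q1=[] Q2=[]

Answer: 1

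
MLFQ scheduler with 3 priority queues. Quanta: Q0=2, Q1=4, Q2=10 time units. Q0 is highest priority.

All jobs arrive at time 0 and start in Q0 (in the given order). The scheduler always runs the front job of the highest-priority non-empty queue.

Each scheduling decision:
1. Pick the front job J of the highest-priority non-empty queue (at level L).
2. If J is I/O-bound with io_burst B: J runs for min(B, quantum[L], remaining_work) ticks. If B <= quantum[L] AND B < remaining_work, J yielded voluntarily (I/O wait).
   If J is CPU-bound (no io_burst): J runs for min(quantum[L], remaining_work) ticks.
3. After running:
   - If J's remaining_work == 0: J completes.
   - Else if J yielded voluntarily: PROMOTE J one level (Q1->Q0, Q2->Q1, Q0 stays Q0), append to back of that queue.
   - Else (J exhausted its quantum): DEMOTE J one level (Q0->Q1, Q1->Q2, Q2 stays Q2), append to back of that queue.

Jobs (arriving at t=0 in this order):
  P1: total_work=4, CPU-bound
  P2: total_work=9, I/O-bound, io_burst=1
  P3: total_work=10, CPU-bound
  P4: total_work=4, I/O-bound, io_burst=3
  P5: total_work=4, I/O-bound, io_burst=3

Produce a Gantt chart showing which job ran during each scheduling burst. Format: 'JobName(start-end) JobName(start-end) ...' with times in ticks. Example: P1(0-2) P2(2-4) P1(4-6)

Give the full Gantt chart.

Answer: P1(0-2) P2(2-3) P3(3-5) P4(5-7) P5(7-9) P2(9-10) P2(10-11) P2(11-12) P2(12-13) P2(13-14) P2(14-15) P2(15-16) P2(16-17) P1(17-19) P3(19-23) P4(23-25) P5(25-27) P3(27-31)

Derivation:
t=0-2: P1@Q0 runs 2, rem=2, quantum used, demote→Q1. Q0=[P2,P3,P4,P5] Q1=[P1] Q2=[]
t=2-3: P2@Q0 runs 1, rem=8, I/O yield, promote→Q0. Q0=[P3,P4,P5,P2] Q1=[P1] Q2=[]
t=3-5: P3@Q0 runs 2, rem=8, quantum used, demote→Q1. Q0=[P4,P5,P2] Q1=[P1,P3] Q2=[]
t=5-7: P4@Q0 runs 2, rem=2, quantum used, demote→Q1. Q0=[P5,P2] Q1=[P1,P3,P4] Q2=[]
t=7-9: P5@Q0 runs 2, rem=2, quantum used, demote→Q1. Q0=[P2] Q1=[P1,P3,P4,P5] Q2=[]
t=9-10: P2@Q0 runs 1, rem=7, I/O yield, promote→Q0. Q0=[P2] Q1=[P1,P3,P4,P5] Q2=[]
t=10-11: P2@Q0 runs 1, rem=6, I/O yield, promote→Q0. Q0=[P2] Q1=[P1,P3,P4,P5] Q2=[]
t=11-12: P2@Q0 runs 1, rem=5, I/O yield, promote→Q0. Q0=[P2] Q1=[P1,P3,P4,P5] Q2=[]
t=12-13: P2@Q0 runs 1, rem=4, I/O yield, promote→Q0. Q0=[P2] Q1=[P1,P3,P4,P5] Q2=[]
t=13-14: P2@Q0 runs 1, rem=3, I/O yield, promote→Q0. Q0=[P2] Q1=[P1,P3,P4,P5] Q2=[]
t=14-15: P2@Q0 runs 1, rem=2, I/O yield, promote→Q0. Q0=[P2] Q1=[P1,P3,P4,P5] Q2=[]
t=15-16: P2@Q0 runs 1, rem=1, I/O yield, promote→Q0. Q0=[P2] Q1=[P1,P3,P4,P5] Q2=[]
t=16-17: P2@Q0 runs 1, rem=0, completes. Q0=[] Q1=[P1,P3,P4,P5] Q2=[]
t=17-19: P1@Q1 runs 2, rem=0, completes. Q0=[] Q1=[P3,P4,P5] Q2=[]
t=19-23: P3@Q1 runs 4, rem=4, quantum used, demote→Q2. Q0=[] Q1=[P4,P5] Q2=[P3]
t=23-25: P4@Q1 runs 2, rem=0, completes. Q0=[] Q1=[P5] Q2=[P3]
t=25-27: P5@Q1 runs 2, rem=0, completes. Q0=[] Q1=[] Q2=[P3]
t=27-31: P3@Q2 runs 4, rem=0, completes. Q0=[] Q1=[] Q2=[]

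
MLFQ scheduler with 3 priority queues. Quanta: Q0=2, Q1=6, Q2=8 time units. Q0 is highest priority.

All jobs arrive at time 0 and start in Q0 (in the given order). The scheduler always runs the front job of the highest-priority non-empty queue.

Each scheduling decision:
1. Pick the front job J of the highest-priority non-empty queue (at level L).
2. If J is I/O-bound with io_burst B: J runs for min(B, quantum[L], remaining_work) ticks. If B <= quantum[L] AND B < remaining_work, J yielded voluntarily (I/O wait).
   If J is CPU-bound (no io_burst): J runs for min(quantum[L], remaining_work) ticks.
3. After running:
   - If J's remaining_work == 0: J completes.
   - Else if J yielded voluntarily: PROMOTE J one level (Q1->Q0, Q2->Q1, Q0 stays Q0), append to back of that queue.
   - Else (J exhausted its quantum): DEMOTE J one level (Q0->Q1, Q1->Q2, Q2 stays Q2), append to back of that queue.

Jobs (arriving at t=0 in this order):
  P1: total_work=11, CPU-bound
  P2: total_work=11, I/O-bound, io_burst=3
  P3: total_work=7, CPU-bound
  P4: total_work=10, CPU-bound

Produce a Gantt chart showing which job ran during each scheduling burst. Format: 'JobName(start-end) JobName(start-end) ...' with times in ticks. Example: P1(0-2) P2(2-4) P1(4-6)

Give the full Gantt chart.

t=0-2: P1@Q0 runs 2, rem=9, quantum used, demote→Q1. Q0=[P2,P3,P4] Q1=[P1] Q2=[]
t=2-4: P2@Q0 runs 2, rem=9, quantum used, demote→Q1. Q0=[P3,P4] Q1=[P1,P2] Q2=[]
t=4-6: P3@Q0 runs 2, rem=5, quantum used, demote→Q1. Q0=[P4] Q1=[P1,P2,P3] Q2=[]
t=6-8: P4@Q0 runs 2, rem=8, quantum used, demote→Q1. Q0=[] Q1=[P1,P2,P3,P4] Q2=[]
t=8-14: P1@Q1 runs 6, rem=3, quantum used, demote→Q2. Q0=[] Q1=[P2,P3,P4] Q2=[P1]
t=14-17: P2@Q1 runs 3, rem=6, I/O yield, promote→Q0. Q0=[P2] Q1=[P3,P4] Q2=[P1]
t=17-19: P2@Q0 runs 2, rem=4, quantum used, demote→Q1. Q0=[] Q1=[P3,P4,P2] Q2=[P1]
t=19-24: P3@Q1 runs 5, rem=0, completes. Q0=[] Q1=[P4,P2] Q2=[P1]
t=24-30: P4@Q1 runs 6, rem=2, quantum used, demote→Q2. Q0=[] Q1=[P2] Q2=[P1,P4]
t=30-33: P2@Q1 runs 3, rem=1, I/O yield, promote→Q0. Q0=[P2] Q1=[] Q2=[P1,P4]
t=33-34: P2@Q0 runs 1, rem=0, completes. Q0=[] Q1=[] Q2=[P1,P4]
t=34-37: P1@Q2 runs 3, rem=0, completes. Q0=[] Q1=[] Q2=[P4]
t=37-39: P4@Q2 runs 2, rem=0, completes. Q0=[] Q1=[] Q2=[]

Answer: P1(0-2) P2(2-4) P3(4-6) P4(6-8) P1(8-14) P2(14-17) P2(17-19) P3(19-24) P4(24-30) P2(30-33) P2(33-34) P1(34-37) P4(37-39)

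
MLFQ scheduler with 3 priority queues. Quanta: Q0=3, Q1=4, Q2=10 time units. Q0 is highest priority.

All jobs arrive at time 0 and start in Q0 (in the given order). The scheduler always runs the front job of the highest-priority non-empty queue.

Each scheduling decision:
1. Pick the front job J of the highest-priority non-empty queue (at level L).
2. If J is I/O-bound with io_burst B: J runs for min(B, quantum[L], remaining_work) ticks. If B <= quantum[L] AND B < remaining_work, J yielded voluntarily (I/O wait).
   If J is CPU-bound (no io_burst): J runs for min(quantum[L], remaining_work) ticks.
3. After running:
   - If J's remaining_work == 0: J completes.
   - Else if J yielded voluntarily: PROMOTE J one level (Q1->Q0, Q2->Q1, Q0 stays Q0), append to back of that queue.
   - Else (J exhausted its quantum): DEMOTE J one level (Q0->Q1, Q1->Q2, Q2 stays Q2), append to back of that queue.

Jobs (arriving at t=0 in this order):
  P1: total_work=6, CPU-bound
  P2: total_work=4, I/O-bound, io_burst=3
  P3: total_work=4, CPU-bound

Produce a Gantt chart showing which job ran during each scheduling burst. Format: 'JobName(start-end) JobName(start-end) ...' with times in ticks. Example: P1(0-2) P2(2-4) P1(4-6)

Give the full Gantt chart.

t=0-3: P1@Q0 runs 3, rem=3, quantum used, demote→Q1. Q0=[P2,P3] Q1=[P1] Q2=[]
t=3-6: P2@Q0 runs 3, rem=1, I/O yield, promote→Q0. Q0=[P3,P2] Q1=[P1] Q2=[]
t=6-9: P3@Q0 runs 3, rem=1, quantum used, demote→Q1. Q0=[P2] Q1=[P1,P3] Q2=[]
t=9-10: P2@Q0 runs 1, rem=0, completes. Q0=[] Q1=[P1,P3] Q2=[]
t=10-13: P1@Q1 runs 3, rem=0, completes. Q0=[] Q1=[P3] Q2=[]
t=13-14: P3@Q1 runs 1, rem=0, completes. Q0=[] Q1=[] Q2=[]

Answer: P1(0-3) P2(3-6) P3(6-9) P2(9-10) P1(10-13) P3(13-14)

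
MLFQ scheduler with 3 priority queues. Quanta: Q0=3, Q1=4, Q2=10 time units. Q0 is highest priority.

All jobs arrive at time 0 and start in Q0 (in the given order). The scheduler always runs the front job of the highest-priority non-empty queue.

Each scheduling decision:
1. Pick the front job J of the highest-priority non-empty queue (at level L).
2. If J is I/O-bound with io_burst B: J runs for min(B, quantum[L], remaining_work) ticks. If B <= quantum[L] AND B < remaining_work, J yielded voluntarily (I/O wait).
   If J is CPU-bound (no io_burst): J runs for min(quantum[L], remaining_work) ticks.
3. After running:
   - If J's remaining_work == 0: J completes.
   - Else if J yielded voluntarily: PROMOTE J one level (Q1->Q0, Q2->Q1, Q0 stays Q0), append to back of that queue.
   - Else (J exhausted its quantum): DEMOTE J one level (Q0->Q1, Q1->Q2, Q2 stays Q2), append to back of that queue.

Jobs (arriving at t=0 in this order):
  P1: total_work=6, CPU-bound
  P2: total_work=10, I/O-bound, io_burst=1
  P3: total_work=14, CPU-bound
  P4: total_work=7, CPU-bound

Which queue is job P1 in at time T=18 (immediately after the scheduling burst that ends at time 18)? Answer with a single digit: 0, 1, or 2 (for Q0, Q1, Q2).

Answer: 1

Derivation:
t=0-3: P1@Q0 runs 3, rem=3, quantum used, demote→Q1. Q0=[P2,P3,P4] Q1=[P1] Q2=[]
t=3-4: P2@Q0 runs 1, rem=9, I/O yield, promote→Q0. Q0=[P3,P4,P2] Q1=[P1] Q2=[]
t=4-7: P3@Q0 runs 3, rem=11, quantum used, demote→Q1. Q0=[P4,P2] Q1=[P1,P3] Q2=[]
t=7-10: P4@Q0 runs 3, rem=4, quantum used, demote→Q1. Q0=[P2] Q1=[P1,P3,P4] Q2=[]
t=10-11: P2@Q0 runs 1, rem=8, I/O yield, promote→Q0. Q0=[P2] Q1=[P1,P3,P4] Q2=[]
t=11-12: P2@Q0 runs 1, rem=7, I/O yield, promote→Q0. Q0=[P2] Q1=[P1,P3,P4] Q2=[]
t=12-13: P2@Q0 runs 1, rem=6, I/O yield, promote→Q0. Q0=[P2] Q1=[P1,P3,P4] Q2=[]
t=13-14: P2@Q0 runs 1, rem=5, I/O yield, promote→Q0. Q0=[P2] Q1=[P1,P3,P4] Q2=[]
t=14-15: P2@Q0 runs 1, rem=4, I/O yield, promote→Q0. Q0=[P2] Q1=[P1,P3,P4] Q2=[]
t=15-16: P2@Q0 runs 1, rem=3, I/O yield, promote→Q0. Q0=[P2] Q1=[P1,P3,P4] Q2=[]
t=16-17: P2@Q0 runs 1, rem=2, I/O yield, promote→Q0. Q0=[P2] Q1=[P1,P3,P4] Q2=[]
t=17-18: P2@Q0 runs 1, rem=1, I/O yield, promote→Q0. Q0=[P2] Q1=[P1,P3,P4] Q2=[]
t=18-19: P2@Q0 runs 1, rem=0, completes. Q0=[] Q1=[P1,P3,P4] Q2=[]
t=19-22: P1@Q1 runs 3, rem=0, completes. Q0=[] Q1=[P3,P4] Q2=[]
t=22-26: P3@Q1 runs 4, rem=7, quantum used, demote→Q2. Q0=[] Q1=[P4] Q2=[P3]
t=26-30: P4@Q1 runs 4, rem=0, completes. Q0=[] Q1=[] Q2=[P3]
t=30-37: P3@Q2 runs 7, rem=0, completes. Q0=[] Q1=[] Q2=[]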